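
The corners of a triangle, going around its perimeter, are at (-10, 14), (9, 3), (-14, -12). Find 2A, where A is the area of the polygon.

538

Using the shoelace formula, 2A = |[(-10)·3 − 9·14] + [9·(-12) − (-14)·3] + [(-14)·14 − (-10)·(-12)]| = 538, so the area is 269.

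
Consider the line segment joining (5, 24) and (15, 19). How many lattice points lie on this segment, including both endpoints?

The number of lattice points on a segment between lattice points is gcd(|Δx|,|Δy|) + 1 = gcd(10,5) + 1 = 5 + 1 = 6.

6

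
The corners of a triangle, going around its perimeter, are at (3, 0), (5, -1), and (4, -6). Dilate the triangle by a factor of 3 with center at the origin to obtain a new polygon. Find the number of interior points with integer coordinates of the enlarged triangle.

By the shoelace formula, twice the signed area is |(3·(-1) − 5·0) + (5·(-6) − 4·(-1)) + (4·0 − 3·(-6))| = 11, so the area is 5.5.
The number of boundary lattice points is Σ gcd(|Δx|,|Δy|) = gcd(2,1) + gcd(1,5) + gcd(1,6) = 1+1+1 = 3.
Scaling by 3 multiplies the area by 3² = 9 (so the new area is 49.5) and multiplies the boundary lattice-point count by 3, giving 9.
By Pick's theorem, the interior count of the dilated polygon is 49.5 − 9/2 + 1 = 46.

46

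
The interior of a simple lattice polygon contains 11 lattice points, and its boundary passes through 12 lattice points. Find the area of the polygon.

16

By Pick's theorem, A = I + B/2 − 1 = 11 + 12/2 − 1 = 16.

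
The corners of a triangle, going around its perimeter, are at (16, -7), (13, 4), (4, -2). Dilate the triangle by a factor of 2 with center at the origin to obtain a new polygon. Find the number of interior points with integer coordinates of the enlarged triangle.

230

Using the shoelace formula, 2A = |[16·4 − 13·(-7)] + [13·(-2) − 4·4] + [4·(-7) − 16·(-2)]| = 117, so the area is 58.5.
Along each edge there are gcd(|Δx|,|Δy|)+1 lattice points, so counting each shared vertex once the boundary has gcd(3,11) + gcd(9,6) + gcd(12,5) = 1+3+1 = 5.
Scaling by 2 multiplies the area by 2² = 4 (so the new area is 234) and multiplies the boundary lattice-point count by 2, giving 10.
By Pick's theorem, the interior count of the dilated polygon is 234 − 10/2 + 1 = 230.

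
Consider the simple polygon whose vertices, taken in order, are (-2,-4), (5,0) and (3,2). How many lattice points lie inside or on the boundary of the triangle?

By the shoelace formula, twice the signed area is |[(-2)·0 − 5·(-4)] + [5·2 − 3·0] + [3·(-4) − (-2)·2]| = 22, so the area is 11.
The number of boundary lattice points is Σ gcd(|Δx|,|Δy|) = gcd(7,4) + gcd(2,2) + gcd(5,6) = 1+2+1 = 4.
Pick's theorem gives I = A − B/2 + 1 = 11 − 4/2 + 1 = 10, so the closed region contains I + B = 10 + 4 = 14 lattice points.

14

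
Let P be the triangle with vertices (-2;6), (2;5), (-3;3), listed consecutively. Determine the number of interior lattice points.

6

By the shoelace formula, twice the signed area is |((-2)·5 − 2·6) + (2·3 − (-3)·5) + ((-3)·6 − (-2)·3)| = 13, so the area is 6.5.
Along each edge there are gcd(|Δx|,|Δy|)+1 lattice points, so counting each shared vertex once the boundary has gcd(4,1) + gcd(5,2) + gcd(1,3) = 1+1+1 = 3.
By Pick's theorem A = I + B/2 − 1, so I = 6.5 − 3/2 + 1 = 6.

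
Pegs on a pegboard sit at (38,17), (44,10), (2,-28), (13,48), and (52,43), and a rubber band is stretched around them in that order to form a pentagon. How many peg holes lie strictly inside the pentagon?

The shoelace formula gives twice the area as |(38·10 − 44·17) + (44·(-28) − 2·10) + (2·48 − 13·(-28)) + (13·43 − 52·48) + (52·17 − 38·43)| = 3847, so the area is 1923.5.
Summing gcd(|Δx|,|Δy|) over the edges gives the boundary count: gcd(6,7) + gcd(42,38) + gcd(11,76) + gcd(39,5) + gcd(14,26) = 1+2+1+1+2 = 7.
Pick's theorem gives I = A − B/2 + 1 = 1923.5 − 7/2 + 1 = 1921.

1921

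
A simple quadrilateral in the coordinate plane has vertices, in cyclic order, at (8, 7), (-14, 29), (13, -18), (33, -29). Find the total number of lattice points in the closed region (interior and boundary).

The shoelace formula gives twice the area as |(8·29 − (-14)·7) + ((-14)·(-18) − 13·29) + (13·(-29) − 33·(-18)) + (33·7 − 8·(-29))| = 885, so the area is 885/2.
Along each edge there are gcd(|Δx|,|Δy|)+1 lattice points, so counting each shared vertex once the boundary has gcd(22,22) + gcd(27,47) + gcd(20,11) + gcd(25,36) = 22+1+1+1 = 25.
Pick's theorem gives I = A − B/2 + 1 = 885/2 − 25/2 + 1 = 431, so the closed region contains I + B = 431 + 25 = 456 lattice points.

456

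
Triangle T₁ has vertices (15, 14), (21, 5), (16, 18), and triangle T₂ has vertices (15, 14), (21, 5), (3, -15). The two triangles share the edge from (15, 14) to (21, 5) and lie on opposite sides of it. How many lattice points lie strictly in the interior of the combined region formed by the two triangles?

156

The union is the simple quadrilateral with vertices (15, 14), (16, 18), (21, 5), (3, -15) in order.
By the shoelace formula, twice the signed area is |[15·18 − 16·14] + [16·5 − 21·18] + [21·(-15) − 3·5] + [3·14 − 15·(-15)]| = 315, so the area is 315/2.
Summing gcd(|Δx|,|Δy|) over the edges gives the boundary count: gcd(1,4) + gcd(5,13) + gcd(18,20) + gcd(12,29) = 1+1+2+1 = 5.
By Pick's theorem I = A − B/2 + 1 = 315/2 − 5/2 + 1 = 156.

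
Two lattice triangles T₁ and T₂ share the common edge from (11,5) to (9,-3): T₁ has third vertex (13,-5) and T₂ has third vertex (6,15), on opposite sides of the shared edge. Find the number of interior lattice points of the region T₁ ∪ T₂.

43

The union is the simple quadrilateral with vertices (11,5), (13,-5), (9,-3), (6,15) in order.
The shoelace formula gives twice the area as |(11·(-5) − 13·5) + (13·(-3) − 9·(-5)) + (9·15 − 6·(-3)) + (6·5 − 11·15)| = 96, so the area is 48.
Summing gcd(|Δx|,|Δy|) over the edges gives the boundary count: gcd(2,10) + gcd(4,2) + gcd(3,18) + gcd(5,10) = 2+2+3+5 = 12.
By Pick's theorem I = A − B/2 + 1 = 48 − 12/2 + 1 = 43.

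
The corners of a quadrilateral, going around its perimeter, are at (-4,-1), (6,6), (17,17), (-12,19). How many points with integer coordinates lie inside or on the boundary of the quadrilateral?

By the shoelace formula, twice the signed area is |((-4)·6 − 6·(-1)) + (6·17 − 17·6) + (17·19 − (-12)·17) + ((-12)·(-1) − (-4)·19)| = 597, so the area is 597/2.
Summing gcd(|Δx|,|Δy|) over the edges gives the boundary count: gcd(10,7) + gcd(11,11) + gcd(29,2) + gcd(8,20) = 1+11+1+4 = 17.
Pick's theorem gives I = A − B/2 + 1 = 597/2 − 17/2 + 1 = 291, so the closed region contains I + B = 291 + 17 = 308 lattice points.

308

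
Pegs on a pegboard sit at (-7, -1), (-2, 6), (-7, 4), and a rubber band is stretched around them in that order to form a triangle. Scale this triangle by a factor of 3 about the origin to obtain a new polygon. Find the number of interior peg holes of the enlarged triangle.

The shoelace formula gives twice the area as |((-7)·6 − (-2)·(-1)) + ((-2)·4 − (-7)·6) + ((-7)·(-1) − (-7)·4)| = 25, so the area is 12.5.
The number of boundary lattice points is Σ gcd(|Δx|,|Δy|) = gcd(5,7) + gcd(5,2) + gcd(0,5) = 1+1+5 = 7.
Scaling by 3 multiplies the area by 3² = 9 (so the new area is 112.5) and multiplies the boundary lattice-point count by 3, giving 21.
By Pick's theorem, the interior count of the dilated polygon is 112.5 − 21/2 + 1 = 103.

103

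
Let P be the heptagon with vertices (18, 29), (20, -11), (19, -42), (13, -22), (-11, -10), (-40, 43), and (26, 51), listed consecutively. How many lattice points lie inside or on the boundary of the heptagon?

The shoelace formula gives twice the area as |[18·(-11) − 20·29] + [20·(-42) − 19·(-11)] + [19·(-22) − 13·(-42)] + [13·(-10) − (-11)·(-22)] + [(-11)·43 − (-40)·(-10)] + [(-40)·51 − 26·43] + [26·29 − 18·51]| = 5848, so the area is 2924.
Along each edge there are gcd(|Δx|,|Δy|)+1 lattice points, so counting each shared vertex once the boundary has gcd(2,40) + gcd(1,31) + gcd(6,20) + gcd(24,12) + gcd(29,53) + gcd(66,8) + gcd(8,22) = 2+1+2+12+1+2+2 = 22.
Pick's theorem gives I = A − B/2 + 1 = 2924 − 22/2 + 1 = 2914, so the closed region contains I + B = 2914 + 22 = 2936 lattice points.

2936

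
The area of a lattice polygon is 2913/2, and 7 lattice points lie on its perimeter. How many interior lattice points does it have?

Pick's theorem A = I + B/2 − 1 rearranges to I = A − B/2 + 1 = 2913/2 − 7/2 + 1 = 1454.

1454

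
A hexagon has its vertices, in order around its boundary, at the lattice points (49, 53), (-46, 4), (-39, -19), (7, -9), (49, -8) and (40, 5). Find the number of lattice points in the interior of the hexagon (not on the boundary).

3483

Using the shoelace formula, 2A = |(49·4 − (-46)·53) + ((-46)·(-19) − (-39)·4) + ((-39)·(-9) − 7·(-19)) + (7·(-8) − 49·(-9)) + (49·5 − 40·(-8)) + (40·53 − 49·5)| = 6973, so the area is 6973/2.
Along each edge there are gcd(|Δx|,|Δy|)+1 lattice points, so counting each shared vertex once the boundary has gcd(95,49) + gcd(7,23) + gcd(46,10) + gcd(42,1) + gcd(9,13) + gcd(9,48) = 1+1+2+1+1+3 = 9.
By Pick's theorem A = I + B/2 − 1, so I = 6973/2 − 9/2 + 1 = 3483.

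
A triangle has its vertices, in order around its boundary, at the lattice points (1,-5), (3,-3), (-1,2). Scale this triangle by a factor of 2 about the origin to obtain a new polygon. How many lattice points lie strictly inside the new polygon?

The shoelace formula gives twice the area as |[1·(-3) − 3·(-5)] + [3·2 − (-1)·(-3)] + [(-1)·(-5) − 1·2]| = 18, so the area is 9.
Summing gcd(|Δx|,|Δy|) over the edges gives the boundary count: gcd(2,2) + gcd(4,5) + gcd(2,7) = 2+1+1 = 4.
Scaling by 2 multiplies the area by 2² = 4 (so the new area is 36) and multiplies the boundary lattice-point count by 2, giving 8.
By Pick's theorem, the interior count of the dilated polygon is 36 − 8/2 + 1 = 33.

33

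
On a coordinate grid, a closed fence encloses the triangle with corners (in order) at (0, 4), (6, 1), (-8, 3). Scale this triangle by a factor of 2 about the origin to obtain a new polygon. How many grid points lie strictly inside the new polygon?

By the shoelace formula, twice the signed area is |[0·1 − 6·4] + [6·3 − (-8)·1] + [(-8)·4 − 0·3]| = 30, so the area is 15.
Summing gcd(|Δx|,|Δy|) over the edges gives the boundary count: gcd(6,3) + gcd(14,2) + gcd(8,1) = 3+2+1 = 6.
Scaling by 2 multiplies the area by 2² = 4 (so the new area is 60) and multiplies the boundary lattice-point count by 2, giving 12.
By Pick's theorem, the interior count of the dilated polygon is 60 − 12/2 + 1 = 55.

55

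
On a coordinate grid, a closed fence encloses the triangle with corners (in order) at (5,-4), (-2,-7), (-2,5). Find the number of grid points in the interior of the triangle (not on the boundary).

36

Using the shoelace formula, 2A = |[5·(-7) − (-2)·(-4)] + [(-2)·5 − (-2)·(-7)] + [(-2)·(-4) − 5·5]| = 84, so the area is 42.
The number of boundary lattice points is Σ gcd(|Δx|,|Δy|) = gcd(7,3) + gcd(0,12) + gcd(7,9) = 1+12+1 = 14.
By Pick's theorem A = I + B/2 − 1, so I = 42 − 14/2 + 1 = 36.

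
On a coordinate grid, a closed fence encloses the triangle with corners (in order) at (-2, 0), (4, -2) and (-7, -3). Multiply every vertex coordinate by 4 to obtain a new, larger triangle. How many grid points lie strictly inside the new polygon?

217

By the shoelace formula, twice the signed area is |[(-2)·(-2) − 4·0] + [4·(-3) − (-7)·(-2)] + [(-7)·0 − (-2)·(-3)]| = 28, so the area is 14.
Along each edge there are gcd(|Δx|,|Δy|)+1 lattice points, so counting each shared vertex once the boundary has gcd(6,2) + gcd(11,1) + gcd(5,3) = 2+1+1 = 4.
Scaling by 4 multiplies the area by 4² = 16 (so the new area is 224) and multiplies the boundary lattice-point count by 4, giving 16.
By Pick's theorem, the interior count of the dilated polygon is 224 − 16/2 + 1 = 217.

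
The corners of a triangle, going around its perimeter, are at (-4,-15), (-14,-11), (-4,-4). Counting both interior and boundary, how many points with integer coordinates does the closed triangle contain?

The shoelace formula gives twice the area as |[(-4)·(-11) − (-14)·(-15)] + [(-14)·(-4) − (-4)·(-11)] + [(-4)·(-15) − (-4)·(-4)]| = 110, so the area is 55.
Summing gcd(|Δx|,|Δy|) over the edges gives the boundary count: gcd(10,4) + gcd(10,7) + gcd(0,11) = 2+1+11 = 14.
Pick's theorem gives I = A − B/2 + 1 = 55 − 14/2 + 1 = 49, so the closed region contains I + B = 49 + 14 = 63 lattice points.

63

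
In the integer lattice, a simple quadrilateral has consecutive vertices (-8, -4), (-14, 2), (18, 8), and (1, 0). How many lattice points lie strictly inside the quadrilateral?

112

Using the shoelace formula, 2A = |((-8)·2 − (-14)·(-4)) + ((-14)·8 − 18·2) + (18·0 − 1·8) + (1·(-4) − (-8)·0)| = 232, so the area is 116.
Along each edge there are gcd(|Δx|,|Δy|)+1 lattice points, so counting each shared vertex once the boundary has gcd(6,6) + gcd(32,6) + gcd(17,8) + gcd(9,4) = 6+2+1+1 = 10.
By Pick's theorem A = I + B/2 − 1, so I = 116 − 10/2 + 1 = 112.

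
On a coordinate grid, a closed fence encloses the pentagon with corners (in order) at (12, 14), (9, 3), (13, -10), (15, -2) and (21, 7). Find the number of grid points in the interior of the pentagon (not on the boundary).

By the shoelace formula, twice the signed area is |[12·3 − 9·14] + [9·(-10) − 13·3] + [13·(-2) − 15·(-10)] + [15·7 − 21·(-2)] + [21·14 − 12·7]| = 262, so the area is 131.
The number of boundary lattice points is Σ gcd(|Δx|,|Δy|) = gcd(3,11) + gcd(4,13) + gcd(2,8) + gcd(6,9) + gcd(9,7) = 1+1+2+3+1 = 8.
By Pick's theorem A = I + B/2 − 1, so I = 131 − 8/2 + 1 = 128.

128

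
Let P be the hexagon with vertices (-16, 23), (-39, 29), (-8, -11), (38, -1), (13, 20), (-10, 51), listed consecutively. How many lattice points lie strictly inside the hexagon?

By the shoelace formula, twice the signed area is |[(-16)·29 − (-39)·23] + [(-39)·(-11) − (-8)·29] + [(-8)·(-1) − 38·(-11)] + [38·20 − 13·(-1)] + [13·51 − (-10)·20] + [(-10)·23 − (-16)·51]| = 3742, so the area is 1871.
Along each edge there are gcd(|Δx|,|Δy|)+1 lattice points, so counting each shared vertex once the boundary has gcd(23,6) + gcd(31,40) + gcd(46,10) + gcd(25,21) + gcd(23,31) + gcd(6,28) = 1+1+2+1+1+2 = 8.
Pick's theorem gives I = A − B/2 + 1 = 1871 − 8/2 + 1 = 1868.

1868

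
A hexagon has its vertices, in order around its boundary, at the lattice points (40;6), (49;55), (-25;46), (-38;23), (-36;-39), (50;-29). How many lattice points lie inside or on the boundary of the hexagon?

6743

Using the shoelace formula, 2A = |[40·55 − 49·6] + [49·46 − (-25)·55] + [(-25)·23 − (-38)·46] + [(-38)·(-39) − (-36)·23] + [(-36)·(-29) − 50·(-39)] + [50·6 − 40·(-29)]| = 13472, so the area is 6736.
Summing gcd(|Δx|,|Δy|) over the edges gives the boundary count: gcd(9,49) + gcd(74,9) + gcd(13,23) + gcd(2,62) + gcd(86,10) + gcd(10,35) = 1+1+1+2+2+5 = 12.
Pick's theorem gives I = A − B/2 + 1 = 6736 − 12/2 + 1 = 6731, so the closed region contains I + B = 6731 + 12 = 6743 lattice points.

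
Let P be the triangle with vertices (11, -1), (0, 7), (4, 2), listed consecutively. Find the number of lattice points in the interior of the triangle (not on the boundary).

11

By the shoelace formula, twice the signed area is |(11·7 − 0·(-1)) + (0·2 − 4·7) + (4·(-1) − 11·2)| = 23, so the area is 23/2.
Summing gcd(|Δx|,|Δy|) over the edges gives the boundary count: gcd(11,8) + gcd(4,5) + gcd(7,3) = 1+1+1 = 3.
By Pick's theorem A = I + B/2 − 1, so I = 23/2 − 3/2 + 1 = 11.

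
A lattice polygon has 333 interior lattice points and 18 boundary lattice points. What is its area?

341

By Pick's theorem, A = I + B/2 − 1 = 333 + 18/2 − 1 = 341.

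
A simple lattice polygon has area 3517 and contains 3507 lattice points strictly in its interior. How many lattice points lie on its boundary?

22

Pick's theorem gives A = I + B/2 − 1, so B = 2(A − I + 1) = 2(3517 − 3507 + 1) = 22.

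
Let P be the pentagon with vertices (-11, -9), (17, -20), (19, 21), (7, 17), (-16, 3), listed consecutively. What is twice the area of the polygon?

By the shoelace formula, twice the signed area is |[(-11)·(-20) − 17·(-9)] + [17·21 − 19·(-20)] + [19·17 − 7·21] + [7·3 − (-16)·17] + [(-16)·(-9) − (-11)·3]| = 1756, so the area is 878.

1756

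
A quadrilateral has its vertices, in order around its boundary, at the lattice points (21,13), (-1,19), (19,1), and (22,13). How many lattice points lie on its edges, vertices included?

Along each edge there are gcd(|Δx|,|Δy|)+1 lattice points, so counting each shared vertex once the boundary has gcd(22,6) + gcd(20,18) + gcd(3,12) + gcd(1,0) = 2+2+3+1 = 8.

8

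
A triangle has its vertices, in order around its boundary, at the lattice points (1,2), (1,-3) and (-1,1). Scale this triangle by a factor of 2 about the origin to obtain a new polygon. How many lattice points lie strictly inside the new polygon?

Using the shoelace formula, 2A = |(1·(-3) − 1·2) + (1·1 − (-1)·(-3)) + ((-1)·2 − 1·1)| = 10, so the area is 5.
Summing gcd(|Δx|,|Δy|) over the edges gives the boundary count: gcd(0,5) + gcd(2,4) + gcd(2,1) = 5+2+1 = 8.
Scaling by 2 multiplies the area by 2² = 4 (so the new area is 20) and multiplies the boundary lattice-point count by 2, giving 16.
By Pick's theorem, the interior count of the dilated polygon is 20 − 16/2 + 1 = 13.

13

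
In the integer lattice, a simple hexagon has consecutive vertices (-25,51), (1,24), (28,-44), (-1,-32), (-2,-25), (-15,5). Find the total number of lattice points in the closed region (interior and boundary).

1690

The shoelace formula gives twice the area as |((-25)·24 − 1·51) + (1·(-44) − 28·24) + (28·(-32) − (-1)·(-44)) + ((-1)·(-25) − (-2)·(-32)) + ((-2)·5 − (-15)·(-25)) + ((-15)·51 − (-25)·5)| = 3371, so the area is 1685.5.
The number of boundary lattice points is Σ gcd(|Δx|,|Δy|) = gcd(26,27) + gcd(27,68) + gcd(29,12) + gcd(1,7) + gcd(13,30) + gcd(10,46) = 1+1+1+1+1+2 = 7.
Pick's theorem gives I = A − B/2 + 1 = 1685.5 − 7/2 + 1 = 1683, so the closed region contains I + B = 1683 + 7 = 1690 lattice points.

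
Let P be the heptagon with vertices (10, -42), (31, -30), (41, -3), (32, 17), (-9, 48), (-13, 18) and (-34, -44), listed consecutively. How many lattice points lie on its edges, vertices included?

The number of boundary lattice points is Σ gcd(|Δx|,|Δy|) = gcd(21,12) + gcd(10,27) + gcd(9,20) + gcd(41,31) + gcd(4,30) + gcd(21,62) + gcd(44,2) = 3+1+1+1+2+1+2 = 11.

11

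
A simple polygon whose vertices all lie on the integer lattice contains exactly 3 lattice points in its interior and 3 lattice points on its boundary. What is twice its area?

Pick's theorem states A = I + B/2 − 1, so A = 3 + 3/2 − 1 = 7/2.
Hence 2A = 7.

7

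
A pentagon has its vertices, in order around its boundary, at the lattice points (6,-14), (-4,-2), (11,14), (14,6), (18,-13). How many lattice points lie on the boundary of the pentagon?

6

The number of boundary lattice points is Σ gcd(|Δx|,|Δy|) = gcd(10,12) + gcd(15,16) + gcd(3,8) + gcd(4,19) + gcd(12,1) = 2+1+1+1+1 = 6.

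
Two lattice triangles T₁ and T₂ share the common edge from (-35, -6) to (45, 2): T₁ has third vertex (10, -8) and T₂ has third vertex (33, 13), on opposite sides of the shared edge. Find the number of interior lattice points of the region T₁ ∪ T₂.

745

The union is the simple quadrilateral with vertices (-35, -6), (10, -8), (45, 2), (33, 13) in order.
The shoelace formula gives twice the area as |((-35)·(-8) − 10·(-6)) + (10·2 − 45·(-8)) + (45·13 − 33·2) + (33·(-6) − (-35)·13)| = 1496, so the area is 748.
Along each edge there are gcd(|Δx|,|Δy|)+1 lattice points, so counting each shared vertex once the boundary has gcd(45,2) + gcd(35,10) + gcd(12,11) + gcd(68,19) = 1+5+1+1 = 8.
By Pick's theorem I = A − B/2 + 1 = 748 − 8/2 + 1 = 745.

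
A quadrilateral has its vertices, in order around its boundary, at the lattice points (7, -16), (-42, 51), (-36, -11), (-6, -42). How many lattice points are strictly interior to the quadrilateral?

The shoelace formula gives twice the area as |[7·51 − (-42)·(-16)] + [(-42)·(-11) − (-36)·51] + [(-36)·(-42) − (-6)·(-11)] + [(-6)·(-16) − 7·(-42)]| = 3819, so the area is 3819/2.
Summing gcd(|Δx|,|Δy|) over the edges gives the boundary count: gcd(49,67) + gcd(6,62) + gcd(30,31) + gcd(13,26) = 1+2+1+13 = 17.
Pick's theorem gives I = A − B/2 + 1 = 3819/2 − 17/2 + 1 = 1902.

1902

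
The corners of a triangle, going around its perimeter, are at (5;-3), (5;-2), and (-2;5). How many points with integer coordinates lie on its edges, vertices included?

The number of boundary lattice points is Σ gcd(|Δx|,|Δy|) = gcd(0,1) + gcd(7,7) + gcd(7,8) = 1+7+1 = 9.

9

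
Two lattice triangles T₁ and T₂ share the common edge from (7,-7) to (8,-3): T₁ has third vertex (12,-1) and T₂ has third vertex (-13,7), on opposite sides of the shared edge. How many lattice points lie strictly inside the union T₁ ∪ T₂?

52

The union is the simple quadrilateral with vertices (7,-7), (12,-1), (8,-3), (-13,7) in order.
The shoelace formula gives twice the area as |[7·(-1) − 12·(-7)] + [12·(-3) − 8·(-1)] + [8·7 − (-13)·(-3)] + [(-13)·(-7) − 7·7]| = 108, so the area is 54.
Summing gcd(|Δx|,|Δy|) over the edges gives the boundary count: gcd(5,6) + gcd(4,2) + gcd(21,10) + gcd(20,14) = 1+2+1+2 = 6.
By Pick's theorem I = A − B/2 + 1 = 54 − 6/2 + 1 = 52.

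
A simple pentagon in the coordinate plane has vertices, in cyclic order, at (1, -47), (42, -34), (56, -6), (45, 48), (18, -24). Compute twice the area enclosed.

By the shoelace formula, twice the signed area is |[1·(-34) − 42·(-47)] + [42·(-6) − 56·(-34)] + [56·48 − 45·(-6)] + [45·(-24) − 18·48] + [18·(-47) − 1·(-24)]| = 3784, so the area is 1892.

3784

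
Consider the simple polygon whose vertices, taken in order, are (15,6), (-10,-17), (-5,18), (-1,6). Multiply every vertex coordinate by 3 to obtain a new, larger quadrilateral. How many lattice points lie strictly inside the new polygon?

The shoelace formula gives twice the area as |[15·(-17) − (-10)·6] + [(-10)·18 − (-5)·(-17)] + [(-5)·6 − (-1)·18] + [(-1)·6 − 15·6]| = 568, so the area is 284.
Summing gcd(|Δx|,|Δy|) over the edges gives the boundary count: gcd(25,23) + gcd(5,35) + gcd(4,12) + gcd(16,0) = 1+5+4+16 = 26.
Scaling by 3 multiplies the area by 3² = 9 (so the new area is 2556) and multiplies the boundary lattice-point count by 3, giving 78.
By Pick's theorem, the interior count of the dilated polygon is 2556 − 78/2 + 1 = 2518.

2518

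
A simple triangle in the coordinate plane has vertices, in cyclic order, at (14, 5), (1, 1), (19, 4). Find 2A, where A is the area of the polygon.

Using the shoelace formula, 2A = |(14·1 − 1·5) + (1·4 − 19·1) + (19·5 − 14·4)| = 33, so the area is 16.5.

33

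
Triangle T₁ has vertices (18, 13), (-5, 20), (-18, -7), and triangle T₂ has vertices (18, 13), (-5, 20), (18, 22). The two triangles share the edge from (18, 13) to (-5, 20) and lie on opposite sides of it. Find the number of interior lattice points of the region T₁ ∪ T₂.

The union is the simple quadrilateral with vertices (18, 13), (-18, -7), (-5, 20), (18, 22) in order.
Using the shoelace formula, 2A = |(18·(-7) − (-18)·13) + ((-18)·20 − (-5)·(-7)) + ((-5)·22 − 18·20) + (18·13 − 18·22)| = 919, so the area is 459.5.
The number of boundary lattice points is Σ gcd(|Δx|,|Δy|) = gcd(36,20) + gcd(13,27) + gcd(23,2) + gcd(0,9) = 4+1+1+9 = 15.
By Pick's theorem I = A − B/2 + 1 = 459.5 − 15/2 + 1 = 453.

453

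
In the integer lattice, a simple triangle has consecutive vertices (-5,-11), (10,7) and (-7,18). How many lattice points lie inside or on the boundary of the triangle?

Using the shoelace formula, 2A = |((-5)·7 − 10·(-11)) + (10·18 − (-7)·7) + ((-7)·(-11) − (-5)·18)| = 471, so the area is 471/2.
Along each edge there are gcd(|Δx|,|Δy|)+1 lattice points, so counting each shared vertex once the boundary has gcd(15,18) + gcd(17,11) + gcd(2,29) = 3+1+1 = 5.
Pick's theorem gives I = A − B/2 + 1 = 471/2 − 5/2 + 1 = 234, so the closed region contains I + B = 234 + 5 = 239 lattice points.

239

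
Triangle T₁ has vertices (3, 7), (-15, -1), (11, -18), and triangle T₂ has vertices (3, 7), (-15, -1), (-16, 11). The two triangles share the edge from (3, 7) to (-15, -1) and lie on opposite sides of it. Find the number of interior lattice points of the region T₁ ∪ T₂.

The union is the simple quadrilateral with vertices (3, 7), (11, -18), (-15, -1), (-16, 11) in order.
By the shoelace formula, twice the signed area is |[3·(-18) − 11·7] + [11·(-1) − (-15)·(-18)] + [(-15)·11 − (-16)·(-1)] + [(-16)·7 − 3·11]| = 738, so the area is 369.
Along each edge there are gcd(|Δx|,|Δy|)+1 lattice points, so counting each shared vertex once the boundary has gcd(8,25) + gcd(26,17) + gcd(1,12) + gcd(19,4) = 1+1+1+1 = 4.
By Pick's theorem I = A − B/2 + 1 = 369 − 4/2 + 1 = 368.

368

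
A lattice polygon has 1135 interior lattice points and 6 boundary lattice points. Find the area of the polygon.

By Pick's theorem, A = I + B/2 − 1 = 1135 + 6/2 − 1 = 1137.

1137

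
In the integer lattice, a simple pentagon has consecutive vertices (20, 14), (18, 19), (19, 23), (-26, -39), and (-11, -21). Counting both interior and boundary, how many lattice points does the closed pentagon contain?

215

Using the shoelace formula, 2A = |[20·19 − 18·14] + [18·23 − 19·19] + [19·(-39) − (-26)·23] + [(-26)·(-21) − (-11)·(-39)] + [(-11)·14 − 20·(-21)]| = 421, so the area is 421/2.
The number of boundary lattice points is Σ gcd(|Δx|,|Δy|) = gcd(2,5) + gcd(1,4) + gcd(45,62) + gcd(15,18) + gcd(31,35) = 1+1+1+3+1 = 7.
Pick's theorem gives I = A − B/2 + 1 = 421/2 − 7/2 + 1 = 208, so the closed region contains I + B = 208 + 7 = 215 lattice points.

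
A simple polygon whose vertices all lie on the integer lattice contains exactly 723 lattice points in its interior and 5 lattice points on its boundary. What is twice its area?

1449

Pick's theorem states A = I + B/2 − 1, so A = 723 + 5/2 − 1 = 1449/2.
Hence 2A = 1449.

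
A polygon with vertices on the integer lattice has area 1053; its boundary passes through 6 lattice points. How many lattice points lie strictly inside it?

1051

Pick's theorem A = I + B/2 − 1 rearranges to I = A − B/2 + 1 = 1053 − 6/2 + 1 = 1051.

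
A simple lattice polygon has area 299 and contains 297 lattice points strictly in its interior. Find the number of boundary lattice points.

Pick's theorem gives A = I + B/2 − 1, so B = 2(A − I + 1) = 2(299 − 297 + 1) = 6.

6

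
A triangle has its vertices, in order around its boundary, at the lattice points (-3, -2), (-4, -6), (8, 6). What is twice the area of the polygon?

36

Using the shoelace formula, 2A = |[(-3)·(-6) − (-4)·(-2)] + [(-4)·6 − 8·(-6)] + [8·(-2) − (-3)·6]| = 36, so the area is 18.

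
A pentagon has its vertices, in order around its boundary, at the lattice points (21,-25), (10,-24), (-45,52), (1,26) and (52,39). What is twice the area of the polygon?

By the shoelace formula, twice the signed area is |[21·(-24) − 10·(-25)] + [10·52 − (-45)·(-24)] + [(-45)·26 − 1·52] + [1·39 − 52·26] + [52·(-25) − 21·39]| = 5468, so the area is 2734.

5468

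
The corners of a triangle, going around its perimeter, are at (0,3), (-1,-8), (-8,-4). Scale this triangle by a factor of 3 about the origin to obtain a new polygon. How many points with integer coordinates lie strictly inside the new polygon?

361

The shoelace formula gives twice the area as |[0·(-8) − (-1)·3] + [(-1)·(-4) − (-8)·(-8)] + [(-8)·3 − 0·(-4)]| = 81, so the area is 40.5.
Along each edge there are gcd(|Δx|,|Δy|)+1 lattice points, so counting each shared vertex once the boundary has gcd(1,11) + gcd(7,4) + gcd(8,7) = 1+1+1 = 3.
Scaling by 3 multiplies the area by 3² = 9 (so the new area is 729/2) and multiplies the boundary lattice-point count by 3, giving 9.
By Pick's theorem, the interior count of the dilated polygon is 729/2 − 9/2 + 1 = 361.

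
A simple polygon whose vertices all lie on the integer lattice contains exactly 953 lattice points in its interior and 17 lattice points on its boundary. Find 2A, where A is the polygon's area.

Pick's theorem states A = I + B/2 − 1, so A = 953 + 17/2 − 1 = 1921/2.
Hence 2A = 1921.

1921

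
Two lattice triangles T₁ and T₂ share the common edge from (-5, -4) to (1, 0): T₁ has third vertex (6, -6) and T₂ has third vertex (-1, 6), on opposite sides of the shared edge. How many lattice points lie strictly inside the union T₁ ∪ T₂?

The union is the simple quadrilateral with vertices (-5, -4), (6, -6), (1, 0), (-1, 6) in order.
By the shoelace formula, twice the signed area is |[(-5)·(-6) − 6·(-4)] + [6·0 − 1·(-6)] + [1·6 − (-1)·0] + [(-1)·(-4) − (-5)·6]| = 100, so the area is 50.
Along each edge there are gcd(|Δx|,|Δy|)+1 lattice points, so counting each shared vertex once the boundary has gcd(11,2) + gcd(5,6) + gcd(2,6) + gcd(4,10) = 1+1+2+2 = 6.
By Pick's theorem I = A − B/2 + 1 = 50 − 6/2 + 1 = 48.

48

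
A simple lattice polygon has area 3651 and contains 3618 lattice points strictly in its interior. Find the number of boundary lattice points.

Pick's theorem gives A = I + B/2 − 1, so B = 2(A − I + 1) = 2(3651 − 3618 + 1) = 68.

68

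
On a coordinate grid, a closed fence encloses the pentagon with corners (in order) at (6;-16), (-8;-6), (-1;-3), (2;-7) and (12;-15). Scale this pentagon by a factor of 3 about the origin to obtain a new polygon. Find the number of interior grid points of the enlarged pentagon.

The shoelace formula gives twice the area as |[6·(-6) − (-8)·(-16)] + [(-8)·(-3) − (-1)·(-6)] + [(-1)·(-7) − 2·(-3)] + [2·(-15) − 12·(-7)] + [12·(-16) − 6·(-15)]| = 181, so the area is 181/2.
The number of boundary lattice points is Σ gcd(|Δx|,|Δy|) = gcd(14,10) + gcd(7,3) + gcd(3,4) + gcd(10,8) + gcd(6,1) = 2+1+1+2+1 = 7.
Scaling by 3 multiplies the area by 3² = 9 (so the new area is 814.5) and multiplies the boundary lattice-point count by 3, giving 21.
By Pick's theorem, the interior count of the dilated polygon is 814.5 − 21/2 + 1 = 805.

805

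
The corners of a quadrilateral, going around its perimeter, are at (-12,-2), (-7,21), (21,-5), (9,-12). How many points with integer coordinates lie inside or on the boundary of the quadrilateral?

524

By the shoelace formula, twice the signed area is |[(-12)·21 − (-7)·(-2)] + [(-7)·(-5) − 21·21] + [21·(-12) − 9·(-5)] + [9·(-2) − (-12)·(-12)]| = 1041, so the area is 520.5.
Along each edge there are gcd(|Δx|,|Δy|)+1 lattice points, so counting each shared vertex once the boundary has gcd(5,23) + gcd(28,26) + gcd(12,7) + gcd(21,10) = 1+2+1+1 = 5.
Pick's theorem gives I = A − B/2 + 1 = 520.5 − 5/2 + 1 = 519, so the closed region contains I + B = 519 + 5 = 524 lattice points.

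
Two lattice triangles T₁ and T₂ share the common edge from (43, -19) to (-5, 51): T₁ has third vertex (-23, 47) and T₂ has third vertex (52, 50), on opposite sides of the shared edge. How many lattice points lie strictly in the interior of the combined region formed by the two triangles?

The union is the simple quadrilateral with vertices (43, -19), (-23, 47), (-5, 51), (52, 50) in order.
By the shoelace formula, twice the signed area is |(43·47 − (-23)·(-19)) + ((-23)·51 − (-5)·47) + ((-5)·50 − 52·51) + (52·(-19) − 43·50)| = 5394, so the area is 2697.
Summing gcd(|Δx|,|Δy|) over the edges gives the boundary count: gcd(66,66) + gcd(18,4) + gcd(57,1) + gcd(9,69) = 66+2+1+3 = 72.
By Pick's theorem I = A − B/2 + 1 = 2697 − 72/2 + 1 = 2662.

2662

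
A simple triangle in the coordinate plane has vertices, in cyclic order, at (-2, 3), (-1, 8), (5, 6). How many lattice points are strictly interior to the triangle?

By the shoelace formula, twice the signed area is |[(-2)·8 − (-1)·3] + [(-1)·6 − 5·8] + [5·3 − (-2)·6]| = 32, so the area is 16.
Along each edge there are gcd(|Δx|,|Δy|)+1 lattice points, so counting each shared vertex once the boundary has gcd(1,5) + gcd(6,2) + gcd(7,3) = 1+2+1 = 4.
By Pick's theorem A = I + B/2 − 1, so I = 16 − 4/2 + 1 = 15.

15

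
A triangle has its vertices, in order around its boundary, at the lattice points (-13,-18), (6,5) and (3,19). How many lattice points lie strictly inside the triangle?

167

Using the shoelace formula, 2A = |[(-13)·5 − 6·(-18)] + [6·19 − 3·5] + [3·(-18) − (-13)·19]| = 335, so the area is 335/2.
Summing gcd(|Δx|,|Δy|) over the edges gives the boundary count: gcd(19,23) + gcd(3,14) + gcd(16,37) = 1+1+1 = 3.
Pick's theorem gives I = A − B/2 + 1 = 335/2 − 3/2 + 1 = 167.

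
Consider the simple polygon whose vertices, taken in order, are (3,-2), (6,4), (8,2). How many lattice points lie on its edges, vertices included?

6

Summing gcd(|Δx|,|Δy|) over the edges gives the boundary count: gcd(3,6) + gcd(2,2) + gcd(5,4) = 3+2+1 = 6.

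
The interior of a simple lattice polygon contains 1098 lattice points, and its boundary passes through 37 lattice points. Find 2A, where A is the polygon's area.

2231

By Pick's theorem, A = I + B/2 − 1 = 1098 + 37/2 − 1 = 2231/2.
Hence 2A = 2231.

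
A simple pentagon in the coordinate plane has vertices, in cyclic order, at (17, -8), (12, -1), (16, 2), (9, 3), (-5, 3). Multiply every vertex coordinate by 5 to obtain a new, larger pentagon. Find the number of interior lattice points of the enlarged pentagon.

Using the shoelace formula, 2A = |[17·(-1) − 12·(-8)] + [12·2 − 16·(-1)] + [16·3 − 9·2] + [9·3 − (-5)·3] + [(-5)·(-8) − 17·3]| = 180, so the area is 90.
Along each edge there are gcd(|Δx|,|Δy|)+1 lattice points, so counting each shared vertex once the boundary has gcd(5,7) + gcd(4,3) + gcd(7,1) + gcd(14,0) + gcd(22,11) = 1+1+1+14+11 = 28.
Scaling by 5 multiplies the area by 5² = 25 (so the new area is 2250) and multiplies the boundary lattice-point count by 5, giving 140.
By Pick's theorem, the interior count of the dilated polygon is 2250 − 140/2 + 1 = 2181.

2181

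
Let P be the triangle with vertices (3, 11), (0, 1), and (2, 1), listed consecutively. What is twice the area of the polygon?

Using the shoelace formula, 2A = |[3·1 − 0·11] + [0·1 − 2·1] + [2·11 − 3·1]| = 20, so the area is 10.

20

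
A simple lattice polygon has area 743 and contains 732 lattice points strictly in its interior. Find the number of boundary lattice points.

24

Pick's theorem gives A = I + B/2 − 1, so B = 2(A − I + 1) = 2(743 − 732 + 1) = 24.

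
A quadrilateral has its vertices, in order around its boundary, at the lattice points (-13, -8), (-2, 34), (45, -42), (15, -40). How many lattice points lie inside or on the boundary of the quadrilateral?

1862

Using the shoelace formula, 2A = |((-13)·34 − (-2)·(-8)) + ((-2)·(-42) − 45·34) + (45·(-40) − 15·(-42)) + (15·(-8) − (-13)·(-40))| = 3714, so the area is 1857.
Along each edge there are gcd(|Δx|,|Δy|)+1 lattice points, so counting each shared vertex once the boundary has gcd(11,42) + gcd(47,76) + gcd(30,2) + gcd(28,32) = 1+1+2+4 = 8.
Pick's theorem gives I = A − B/2 + 1 = 1857 − 8/2 + 1 = 1854, so the closed region contains I + B = 1854 + 8 = 1862 lattice points.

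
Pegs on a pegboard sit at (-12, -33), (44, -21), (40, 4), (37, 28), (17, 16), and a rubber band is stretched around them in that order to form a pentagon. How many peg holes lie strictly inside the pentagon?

The shoelace formula gives twice the area as |[(-12)·(-21) − 44·(-33)] + [44·4 − 40·(-21)] + [40·28 − 37·4] + [37·16 − 17·28] + [17·(-33) − (-12)·16]| = 3439, so the area is 3439/2.
The number of boundary lattice points is Σ gcd(|Δx|,|Δy|) = gcd(56,12) + gcd(4,25) + gcd(3,24) + gcd(20,12) + gcd(29,49) = 4+1+3+4+1 = 13.
By Pick's theorem A = I + B/2 − 1, so I = 3439/2 − 13/2 + 1 = 1714.

1714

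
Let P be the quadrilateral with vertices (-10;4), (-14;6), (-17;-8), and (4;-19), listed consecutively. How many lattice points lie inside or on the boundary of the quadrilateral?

199

Using the shoelace formula, 2A = |[(-10)·6 − (-14)·4] + [(-14)·(-8) − (-17)·6] + [(-17)·(-19) − 4·(-8)] + [4·4 − (-10)·(-19)]| = 391, so the area is 391/2.
The number of boundary lattice points is Σ gcd(|Δx|,|Δy|) = gcd(4,2) + gcd(3,14) + gcd(21,11) + gcd(14,23) = 2+1+1+1 = 5.
Pick's theorem gives I = A − B/2 + 1 = 391/2 − 5/2 + 1 = 194, so the closed region contains I + B = 194 + 5 = 199 lattice points.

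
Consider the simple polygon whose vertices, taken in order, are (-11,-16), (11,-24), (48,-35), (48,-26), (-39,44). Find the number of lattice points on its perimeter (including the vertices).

17

Summing gcd(|Δx|,|Δy|) over the edges gives the boundary count: gcd(22,8) + gcd(37,11) + gcd(0,9) + gcd(87,70) + gcd(28,60) = 2+1+9+1+4 = 17.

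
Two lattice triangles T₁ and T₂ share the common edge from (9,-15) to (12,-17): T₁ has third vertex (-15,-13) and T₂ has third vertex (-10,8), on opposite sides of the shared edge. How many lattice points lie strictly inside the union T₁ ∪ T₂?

The union is the simple quadrilateral with vertices (9,-15), (-15,-13), (12,-17), (-10,8) in order.
The shoelace formula gives twice the area as |[9·(-13) − (-15)·(-15)] + [(-15)·(-17) − 12·(-13)] + [12·8 − (-10)·(-17)] + [(-10)·(-15) − 9·8]| = 73, so the area is 36.5.
The number of boundary lattice points is Σ gcd(|Δx|,|Δy|) = gcd(24,2) + gcd(27,4) + gcd(22,25) + gcd(19,23) = 2+1+1+1 = 5.
By Pick's theorem I = A − B/2 + 1 = 36.5 − 5/2 + 1 = 35.

35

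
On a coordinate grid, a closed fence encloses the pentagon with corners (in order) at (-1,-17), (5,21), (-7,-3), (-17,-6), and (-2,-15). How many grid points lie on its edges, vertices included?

19

Along each edge there are gcd(|Δx|,|Δy|)+1 lattice points, so counting each shared vertex once the boundary has gcd(6,38) + gcd(12,24) + gcd(10,3) + gcd(15,9) + gcd(1,2) = 2+12+1+3+1 = 19.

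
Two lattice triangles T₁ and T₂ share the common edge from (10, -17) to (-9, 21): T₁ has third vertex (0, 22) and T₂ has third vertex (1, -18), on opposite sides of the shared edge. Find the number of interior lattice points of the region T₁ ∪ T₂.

The union is the simple quadrilateral with vertices (10, -17), (0, 22), (-9, 21), (1, -18) in order.
By the shoelace formula, twice the signed area is |[10·22 − 0·(-17)] + [0·21 − (-9)·22] + [(-9)·(-18) − 1·21] + [1·(-17) − 10·(-18)]| = 722, so the area is 361.
Along each edge there are gcd(|Δx|,|Δy|)+1 lattice points, so counting each shared vertex once the boundary has gcd(10,39) + gcd(9,1) + gcd(10,39) + gcd(9,1) = 1+1+1+1 = 4.
By Pick's theorem I = A − B/2 + 1 = 361 − 4/2 + 1 = 360.

360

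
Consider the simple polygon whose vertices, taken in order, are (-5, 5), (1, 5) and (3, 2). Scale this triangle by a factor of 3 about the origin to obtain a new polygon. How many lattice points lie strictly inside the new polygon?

70

Using the shoelace formula, 2A = |((-5)·5 − 1·5) + (1·2 − 3·5) + (3·5 − (-5)·2)| = 18, so the area is 9.
The number of boundary lattice points is Σ gcd(|Δx|,|Δy|) = gcd(6,0) + gcd(2,3) + gcd(8,3) = 6+1+1 = 8.
Scaling by 3 multiplies the area by 3² = 9 (so the new area is 81) and multiplies the boundary lattice-point count by 3, giving 24.
By Pick's theorem, the interior count of the dilated polygon is 81 − 24/2 + 1 = 70.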